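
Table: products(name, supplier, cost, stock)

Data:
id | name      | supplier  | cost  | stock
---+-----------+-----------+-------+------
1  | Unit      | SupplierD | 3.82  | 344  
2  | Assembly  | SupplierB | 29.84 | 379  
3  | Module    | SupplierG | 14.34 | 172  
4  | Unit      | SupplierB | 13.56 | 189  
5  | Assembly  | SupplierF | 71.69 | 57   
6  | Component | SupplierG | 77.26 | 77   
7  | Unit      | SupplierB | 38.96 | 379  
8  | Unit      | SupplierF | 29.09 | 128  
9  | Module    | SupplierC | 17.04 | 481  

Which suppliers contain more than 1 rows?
SELECT supplier, COUNT(*) as cnt
FROM products
GROUP BY supplier
HAVING COUNT(*) > 1

Result:
  SupplierB: 3
  SupplierF: 2
  SupplierG: 2

Note: HAVING filters groups after aggregation, WHERE filters rows before.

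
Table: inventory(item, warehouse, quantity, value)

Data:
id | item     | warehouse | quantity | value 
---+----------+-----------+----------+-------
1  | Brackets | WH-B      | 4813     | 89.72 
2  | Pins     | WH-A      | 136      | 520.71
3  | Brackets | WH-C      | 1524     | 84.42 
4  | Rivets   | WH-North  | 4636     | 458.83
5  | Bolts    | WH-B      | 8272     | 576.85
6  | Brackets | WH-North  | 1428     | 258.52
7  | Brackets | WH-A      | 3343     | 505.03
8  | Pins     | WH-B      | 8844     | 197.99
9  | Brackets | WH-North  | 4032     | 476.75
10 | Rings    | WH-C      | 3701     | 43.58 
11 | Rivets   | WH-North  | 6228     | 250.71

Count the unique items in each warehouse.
SELECT warehouse, COUNT(DISTINCT item)
FROM inventory
GROUP BY warehouse

Result:
  WH-A: 2 distinct
  WH-B: 3 distinct
  WH-C: 2 distinct
  WH-North: 2 distinct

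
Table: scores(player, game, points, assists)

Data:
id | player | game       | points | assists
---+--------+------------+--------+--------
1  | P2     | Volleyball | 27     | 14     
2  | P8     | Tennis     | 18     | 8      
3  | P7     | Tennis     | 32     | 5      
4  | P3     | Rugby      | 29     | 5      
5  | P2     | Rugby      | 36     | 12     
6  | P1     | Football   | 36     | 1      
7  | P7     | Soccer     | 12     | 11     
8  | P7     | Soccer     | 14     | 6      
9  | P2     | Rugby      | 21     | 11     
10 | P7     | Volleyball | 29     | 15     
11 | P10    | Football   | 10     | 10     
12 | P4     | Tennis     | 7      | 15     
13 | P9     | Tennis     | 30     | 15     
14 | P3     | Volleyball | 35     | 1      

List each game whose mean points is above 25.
SELECT game, AVG(points)
FROM scores
GROUP BY game
HAVING AVG(points) > 25

Result:
  Rugby: avg=28.67
  Volleyball: avg=30.33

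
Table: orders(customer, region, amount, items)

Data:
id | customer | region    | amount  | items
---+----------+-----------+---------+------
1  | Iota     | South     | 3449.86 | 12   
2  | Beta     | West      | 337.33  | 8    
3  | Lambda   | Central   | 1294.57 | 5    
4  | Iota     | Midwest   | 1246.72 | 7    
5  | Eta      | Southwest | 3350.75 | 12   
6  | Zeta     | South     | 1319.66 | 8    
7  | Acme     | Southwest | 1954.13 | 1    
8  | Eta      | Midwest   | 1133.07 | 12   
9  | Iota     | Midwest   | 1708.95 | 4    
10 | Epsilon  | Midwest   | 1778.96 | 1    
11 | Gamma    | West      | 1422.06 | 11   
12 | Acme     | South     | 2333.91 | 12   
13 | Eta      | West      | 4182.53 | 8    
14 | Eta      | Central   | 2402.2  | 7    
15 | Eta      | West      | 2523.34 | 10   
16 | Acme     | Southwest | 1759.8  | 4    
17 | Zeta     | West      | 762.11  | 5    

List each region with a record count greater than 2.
SELECT region, COUNT(*) as cnt
FROM orders
GROUP BY region
HAVING COUNT(*) > 2

Result:
  Midwest: 4
  South: 3
  Southwest: 3
  West: 5

Note: HAVING filters groups after aggregation, WHERE filters rows before.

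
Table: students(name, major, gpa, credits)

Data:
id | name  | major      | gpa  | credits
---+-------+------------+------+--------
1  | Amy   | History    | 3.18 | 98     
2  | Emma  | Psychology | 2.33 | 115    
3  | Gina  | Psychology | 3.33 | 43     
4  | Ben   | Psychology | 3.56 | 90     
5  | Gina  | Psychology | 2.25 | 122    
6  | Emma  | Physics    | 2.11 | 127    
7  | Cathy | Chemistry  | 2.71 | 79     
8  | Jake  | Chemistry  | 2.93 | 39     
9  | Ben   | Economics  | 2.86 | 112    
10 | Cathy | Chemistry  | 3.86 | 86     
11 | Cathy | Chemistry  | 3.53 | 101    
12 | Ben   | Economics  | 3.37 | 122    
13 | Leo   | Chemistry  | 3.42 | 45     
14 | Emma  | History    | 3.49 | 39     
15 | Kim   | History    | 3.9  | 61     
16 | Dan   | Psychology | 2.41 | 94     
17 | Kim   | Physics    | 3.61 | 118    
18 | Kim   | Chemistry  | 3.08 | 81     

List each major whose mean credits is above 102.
SELECT major, AVG(credits)
FROM students
GROUP BY major
HAVING AVG(credits) > 102

Result:
  Economics: avg=117.00
  Physics: avg=122.50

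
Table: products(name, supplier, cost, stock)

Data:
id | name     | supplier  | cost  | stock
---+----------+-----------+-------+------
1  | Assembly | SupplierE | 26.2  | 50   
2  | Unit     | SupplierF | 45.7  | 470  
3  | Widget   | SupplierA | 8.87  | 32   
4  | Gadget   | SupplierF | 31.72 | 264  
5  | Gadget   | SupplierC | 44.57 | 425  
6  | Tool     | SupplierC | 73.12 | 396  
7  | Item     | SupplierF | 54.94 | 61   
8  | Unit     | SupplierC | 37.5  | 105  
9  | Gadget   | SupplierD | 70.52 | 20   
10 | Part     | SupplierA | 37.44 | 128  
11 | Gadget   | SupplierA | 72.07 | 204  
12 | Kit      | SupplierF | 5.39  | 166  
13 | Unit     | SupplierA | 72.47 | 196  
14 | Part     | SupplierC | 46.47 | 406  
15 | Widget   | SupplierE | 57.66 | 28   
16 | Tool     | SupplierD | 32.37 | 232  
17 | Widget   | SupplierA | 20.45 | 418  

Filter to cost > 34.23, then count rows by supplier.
SELECT supplier, COUNT(*)
FROM products
WHERE cost > 34.23
GROUP BY supplier

Note: WHERE filters rows before grouping.

Result:
  SupplierA: 3
  SupplierC: 4
  SupplierD: 1
  SupplierE: 1
  SupplierF: 2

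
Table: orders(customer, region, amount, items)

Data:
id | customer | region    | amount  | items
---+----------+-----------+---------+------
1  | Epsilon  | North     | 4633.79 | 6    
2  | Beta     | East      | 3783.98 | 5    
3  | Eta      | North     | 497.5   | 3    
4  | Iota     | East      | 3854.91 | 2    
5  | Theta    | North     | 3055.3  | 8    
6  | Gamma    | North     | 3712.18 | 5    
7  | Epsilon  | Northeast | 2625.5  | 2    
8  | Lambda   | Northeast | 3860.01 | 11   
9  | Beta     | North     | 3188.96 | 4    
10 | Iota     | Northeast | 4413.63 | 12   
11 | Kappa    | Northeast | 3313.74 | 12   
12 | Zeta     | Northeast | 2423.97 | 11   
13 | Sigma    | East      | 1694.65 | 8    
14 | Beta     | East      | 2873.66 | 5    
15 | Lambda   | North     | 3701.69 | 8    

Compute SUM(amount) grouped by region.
SELECT region, SUM(amount) as result
FROM orders
GROUP BY region

Result:
  East: 12207.20
  North: 18789.42
  Northeast: 16636.85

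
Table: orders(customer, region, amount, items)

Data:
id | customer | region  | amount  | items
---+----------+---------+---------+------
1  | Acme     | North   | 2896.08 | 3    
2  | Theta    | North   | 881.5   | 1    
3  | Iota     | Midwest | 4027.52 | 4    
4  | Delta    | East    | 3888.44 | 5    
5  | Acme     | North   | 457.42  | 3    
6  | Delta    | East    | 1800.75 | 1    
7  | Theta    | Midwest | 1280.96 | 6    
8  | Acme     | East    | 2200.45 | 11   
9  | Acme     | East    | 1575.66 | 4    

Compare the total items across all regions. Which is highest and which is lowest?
SELECT region, SUM(items)
FROM orders
GROUP BY region
ORDER BY SUM(items)

All groups:
  North: 7
  Midwest: 10
  East: 21

Highest: East (21)
Lowest: North (7)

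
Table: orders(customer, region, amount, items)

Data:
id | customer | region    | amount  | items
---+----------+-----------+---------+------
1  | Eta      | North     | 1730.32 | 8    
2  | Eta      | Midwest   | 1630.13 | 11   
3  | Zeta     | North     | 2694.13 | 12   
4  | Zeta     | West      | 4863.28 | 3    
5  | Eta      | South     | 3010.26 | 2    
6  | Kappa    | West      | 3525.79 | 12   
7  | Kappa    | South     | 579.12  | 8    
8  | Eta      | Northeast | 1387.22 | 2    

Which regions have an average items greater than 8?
SELECT region, AVG(items)
FROM orders
GROUP BY region
HAVING AVG(items) > 8

Result:
  Midwest: avg=11.00
  North: avg=10.00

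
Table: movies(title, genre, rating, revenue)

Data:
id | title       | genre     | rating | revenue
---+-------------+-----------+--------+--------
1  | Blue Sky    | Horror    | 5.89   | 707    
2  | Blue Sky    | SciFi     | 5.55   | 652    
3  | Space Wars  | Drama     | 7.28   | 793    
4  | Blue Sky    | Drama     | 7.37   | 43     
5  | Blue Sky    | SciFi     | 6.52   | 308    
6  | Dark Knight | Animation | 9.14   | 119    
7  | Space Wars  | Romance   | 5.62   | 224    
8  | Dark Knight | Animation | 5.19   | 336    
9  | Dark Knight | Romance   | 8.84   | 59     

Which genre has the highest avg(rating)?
SELECT genre, AVG(rating) as val
FROM movies
GROUP BY genre
ORDER BY val DESC
LIMIT 1

Result: Drama with avg(rating) = 7.33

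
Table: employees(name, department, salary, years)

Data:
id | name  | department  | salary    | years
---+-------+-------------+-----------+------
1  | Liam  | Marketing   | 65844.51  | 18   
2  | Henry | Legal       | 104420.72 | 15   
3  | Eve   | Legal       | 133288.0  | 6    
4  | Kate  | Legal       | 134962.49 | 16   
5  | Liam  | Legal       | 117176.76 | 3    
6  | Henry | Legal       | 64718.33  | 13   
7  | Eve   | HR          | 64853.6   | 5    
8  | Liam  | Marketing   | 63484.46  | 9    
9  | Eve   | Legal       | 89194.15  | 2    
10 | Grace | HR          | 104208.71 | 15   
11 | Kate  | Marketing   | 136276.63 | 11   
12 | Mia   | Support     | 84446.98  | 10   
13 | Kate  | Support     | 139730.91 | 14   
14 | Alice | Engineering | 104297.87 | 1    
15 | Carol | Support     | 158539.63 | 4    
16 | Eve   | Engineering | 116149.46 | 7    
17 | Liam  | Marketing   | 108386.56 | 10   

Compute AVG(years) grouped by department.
SELECT department, AVG(years) as result
FROM employees
GROUP BY department

Result:
  Engineering: 4.00
  HR: 10.00
  Legal: 9.17
  Marketing: 12.00
  Support: 9.33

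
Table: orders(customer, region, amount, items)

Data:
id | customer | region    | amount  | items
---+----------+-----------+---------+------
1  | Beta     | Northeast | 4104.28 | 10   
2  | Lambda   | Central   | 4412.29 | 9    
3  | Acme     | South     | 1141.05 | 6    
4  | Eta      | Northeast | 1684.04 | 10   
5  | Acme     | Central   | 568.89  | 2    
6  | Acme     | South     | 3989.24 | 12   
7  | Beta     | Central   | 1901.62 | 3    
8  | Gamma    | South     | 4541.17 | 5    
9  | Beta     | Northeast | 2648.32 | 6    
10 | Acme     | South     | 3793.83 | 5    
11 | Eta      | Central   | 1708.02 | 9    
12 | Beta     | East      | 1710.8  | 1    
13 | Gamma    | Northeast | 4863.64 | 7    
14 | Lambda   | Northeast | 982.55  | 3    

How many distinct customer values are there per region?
SELECT region, COUNT(DISTINCT customer)
FROM orders
GROUP BY region

Result:
  Central: 4 distinct
  East: 1 distinct
  Northeast: 4 distinct
  South: 2 distinct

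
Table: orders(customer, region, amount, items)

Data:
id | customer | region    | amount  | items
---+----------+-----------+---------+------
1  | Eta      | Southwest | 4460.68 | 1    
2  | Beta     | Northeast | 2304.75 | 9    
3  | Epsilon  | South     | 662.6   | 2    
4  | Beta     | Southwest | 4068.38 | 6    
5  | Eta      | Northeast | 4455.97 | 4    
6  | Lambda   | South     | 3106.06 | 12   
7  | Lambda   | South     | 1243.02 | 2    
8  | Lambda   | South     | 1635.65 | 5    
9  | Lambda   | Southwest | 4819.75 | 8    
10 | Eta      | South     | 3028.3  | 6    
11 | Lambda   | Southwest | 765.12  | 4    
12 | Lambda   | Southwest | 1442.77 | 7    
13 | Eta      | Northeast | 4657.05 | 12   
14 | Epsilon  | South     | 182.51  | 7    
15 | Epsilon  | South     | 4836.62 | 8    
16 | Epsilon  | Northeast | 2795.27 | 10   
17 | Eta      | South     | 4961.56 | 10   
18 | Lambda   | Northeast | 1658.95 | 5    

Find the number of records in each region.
SELECT region, COUNT(*) as count
FROM orders
GROUP BY region

Result:
  Northeast: 5
  South: 8
  Southwest: 5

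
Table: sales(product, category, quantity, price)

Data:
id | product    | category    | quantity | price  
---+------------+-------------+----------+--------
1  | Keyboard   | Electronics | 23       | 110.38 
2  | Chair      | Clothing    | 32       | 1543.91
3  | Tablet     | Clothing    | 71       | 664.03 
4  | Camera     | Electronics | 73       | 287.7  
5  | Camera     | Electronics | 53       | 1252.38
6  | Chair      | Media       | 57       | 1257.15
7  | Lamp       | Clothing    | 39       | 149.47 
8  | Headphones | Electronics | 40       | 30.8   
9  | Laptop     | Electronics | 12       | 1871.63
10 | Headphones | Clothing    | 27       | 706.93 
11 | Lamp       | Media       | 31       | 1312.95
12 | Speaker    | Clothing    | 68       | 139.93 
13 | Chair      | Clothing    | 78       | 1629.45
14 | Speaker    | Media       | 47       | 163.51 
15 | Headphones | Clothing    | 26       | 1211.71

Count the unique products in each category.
SELECT category, COUNT(DISTINCT product)
FROM sales
GROUP BY category

Result:
  Clothing: 5 distinct
  Electronics: 4 distinct
  Media: 3 distinct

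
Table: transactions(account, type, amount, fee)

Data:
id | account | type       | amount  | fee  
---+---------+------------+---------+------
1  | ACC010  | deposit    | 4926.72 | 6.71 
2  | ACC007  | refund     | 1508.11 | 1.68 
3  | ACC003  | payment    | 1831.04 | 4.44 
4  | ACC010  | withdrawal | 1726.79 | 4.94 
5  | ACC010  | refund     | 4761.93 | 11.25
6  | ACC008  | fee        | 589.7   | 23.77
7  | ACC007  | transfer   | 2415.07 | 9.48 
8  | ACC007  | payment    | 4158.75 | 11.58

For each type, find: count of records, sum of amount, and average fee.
SELECT type,
       COUNT(*) as cnt,
       SUM(amount) as total_amount,
       AVG(fee) as avg_fee
FROM transactions
GROUP BY type

Result:
  deposit: 1 records, 4926.72 total amount, 6.71 avg fee
  fee: 1 records, 589.70 total amount, 23.77 avg fee
  payment: 2 records, 5989.79 total amount, 8.01 avg fee
  refund: 2 records, 6270.04 total amount, 6.47 avg fee
  transfer: 1 records, 2415.07 total amount, 9.48 avg fee
  withdrawal: 1 records, 1726.79 total amount, 4.94 avg fee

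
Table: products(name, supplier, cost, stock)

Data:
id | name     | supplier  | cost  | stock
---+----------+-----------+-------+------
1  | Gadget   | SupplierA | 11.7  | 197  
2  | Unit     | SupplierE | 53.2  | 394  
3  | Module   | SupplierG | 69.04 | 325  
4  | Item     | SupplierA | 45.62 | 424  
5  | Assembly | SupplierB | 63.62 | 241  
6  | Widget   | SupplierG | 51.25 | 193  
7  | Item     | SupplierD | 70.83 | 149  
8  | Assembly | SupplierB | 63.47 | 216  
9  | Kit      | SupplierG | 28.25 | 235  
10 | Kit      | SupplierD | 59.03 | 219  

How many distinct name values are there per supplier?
SELECT supplier, COUNT(DISTINCT name)
FROM products
GROUP BY supplier

Result:
  SupplierA: 2 distinct
  SupplierB: 1 distinct
  SupplierD: 2 distinct
  SupplierE: 1 distinct
  SupplierG: 3 distinct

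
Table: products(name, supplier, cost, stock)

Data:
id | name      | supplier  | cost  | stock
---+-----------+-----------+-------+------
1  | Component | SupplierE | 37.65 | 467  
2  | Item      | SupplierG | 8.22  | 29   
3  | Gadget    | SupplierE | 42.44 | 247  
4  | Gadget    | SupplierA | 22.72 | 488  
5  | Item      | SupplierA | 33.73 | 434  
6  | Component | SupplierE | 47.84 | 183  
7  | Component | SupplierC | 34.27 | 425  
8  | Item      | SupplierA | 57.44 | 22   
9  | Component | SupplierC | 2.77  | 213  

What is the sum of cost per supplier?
SELECT supplier, SUM(cost) as result
FROM products
GROUP BY supplier

Result:
  SupplierA: 113.89
  SupplierC: 37.04
  SupplierE: 127.93
  SupplierG: 8.22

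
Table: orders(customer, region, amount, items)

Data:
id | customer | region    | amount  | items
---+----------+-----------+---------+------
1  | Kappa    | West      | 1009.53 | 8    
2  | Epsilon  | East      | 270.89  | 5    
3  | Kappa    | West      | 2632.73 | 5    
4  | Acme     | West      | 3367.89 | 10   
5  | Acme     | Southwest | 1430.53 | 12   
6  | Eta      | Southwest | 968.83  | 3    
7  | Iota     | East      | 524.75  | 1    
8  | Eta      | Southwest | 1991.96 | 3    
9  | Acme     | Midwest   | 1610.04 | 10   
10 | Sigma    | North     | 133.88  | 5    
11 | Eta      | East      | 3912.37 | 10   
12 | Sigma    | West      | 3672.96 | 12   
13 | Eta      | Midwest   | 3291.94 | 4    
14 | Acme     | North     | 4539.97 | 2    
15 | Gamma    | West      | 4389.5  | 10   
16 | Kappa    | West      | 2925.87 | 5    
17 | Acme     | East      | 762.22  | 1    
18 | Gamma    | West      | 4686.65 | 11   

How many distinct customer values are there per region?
SELECT region, COUNT(DISTINCT customer)
FROM orders
GROUP BY region

Result:
  East: 4 distinct
  Midwest: 2 distinct
  North: 2 distinct
  Southwest: 2 distinct
  West: 4 distinct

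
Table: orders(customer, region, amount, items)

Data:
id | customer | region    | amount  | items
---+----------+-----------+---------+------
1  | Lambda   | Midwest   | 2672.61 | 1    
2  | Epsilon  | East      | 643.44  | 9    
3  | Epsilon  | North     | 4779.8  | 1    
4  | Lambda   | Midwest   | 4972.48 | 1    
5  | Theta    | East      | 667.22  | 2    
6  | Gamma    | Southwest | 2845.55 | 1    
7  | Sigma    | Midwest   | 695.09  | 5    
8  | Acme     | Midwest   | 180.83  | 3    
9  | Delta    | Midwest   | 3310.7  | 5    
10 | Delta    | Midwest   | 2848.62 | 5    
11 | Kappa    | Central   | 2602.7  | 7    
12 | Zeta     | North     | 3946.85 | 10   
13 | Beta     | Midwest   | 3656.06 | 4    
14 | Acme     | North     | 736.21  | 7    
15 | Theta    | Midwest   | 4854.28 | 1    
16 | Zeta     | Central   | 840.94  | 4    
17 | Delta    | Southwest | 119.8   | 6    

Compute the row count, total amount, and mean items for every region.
SELECT region,
       COUNT(*) as cnt,
       SUM(amount) as total_amount,
       AVG(items) as avg_items
FROM orders
GROUP BY region

Result:
  Central: 2 records, 3443.64 total amount, 5.50 avg items
  East: 2 records, 1310.66 total amount, 5.50 avg items
  Midwest: 8 records, 23190.67 total amount, 3.13 avg items
  North: 3 records, 9462.86 total amount, 6.00 avg items
  Southwest: 2 records, 2965.35 total amount, 3.50 avg items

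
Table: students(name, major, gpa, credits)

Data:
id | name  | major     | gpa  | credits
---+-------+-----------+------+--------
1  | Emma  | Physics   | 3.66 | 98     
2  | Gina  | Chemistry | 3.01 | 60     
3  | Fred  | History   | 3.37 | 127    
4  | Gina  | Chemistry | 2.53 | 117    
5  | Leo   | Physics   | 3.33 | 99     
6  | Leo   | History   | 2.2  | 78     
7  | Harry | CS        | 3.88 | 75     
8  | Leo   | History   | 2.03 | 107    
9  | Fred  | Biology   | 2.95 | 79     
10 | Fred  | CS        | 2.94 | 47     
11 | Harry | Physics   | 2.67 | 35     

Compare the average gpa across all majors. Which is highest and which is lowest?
SELECT major, AVG(gpa)
FROM students
GROUP BY major
ORDER BY AVG(gpa)

All groups:
  History: 2.53
  Chemistry: 2.77
  Biology: 2.95
  Physics: 3.22
  CS: 3.41

Highest: CS (3.41)
Lowest: History (2.53)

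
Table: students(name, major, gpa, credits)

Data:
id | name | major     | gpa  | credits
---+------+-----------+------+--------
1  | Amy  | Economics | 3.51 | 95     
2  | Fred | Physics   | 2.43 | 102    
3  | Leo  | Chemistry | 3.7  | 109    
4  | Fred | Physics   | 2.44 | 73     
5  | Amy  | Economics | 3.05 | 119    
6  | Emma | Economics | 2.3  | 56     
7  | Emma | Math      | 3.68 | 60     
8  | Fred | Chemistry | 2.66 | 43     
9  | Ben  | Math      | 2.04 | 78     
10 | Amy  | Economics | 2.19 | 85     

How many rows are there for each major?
SELECT major, COUNT(*) as count
FROM students
GROUP BY major

Result:
  Chemistry: 2
  Economics: 4
  Math: 2
  Physics: 2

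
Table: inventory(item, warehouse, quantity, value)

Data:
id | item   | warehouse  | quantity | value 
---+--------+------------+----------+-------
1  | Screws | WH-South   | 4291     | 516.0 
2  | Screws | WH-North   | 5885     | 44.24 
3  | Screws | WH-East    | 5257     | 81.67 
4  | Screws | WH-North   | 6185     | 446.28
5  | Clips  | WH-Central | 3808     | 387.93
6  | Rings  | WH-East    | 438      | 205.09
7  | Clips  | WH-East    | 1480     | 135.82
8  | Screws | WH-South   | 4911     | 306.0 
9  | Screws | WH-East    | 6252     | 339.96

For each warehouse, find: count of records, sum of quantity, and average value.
SELECT warehouse,
       COUNT(*) as cnt,
       SUM(quantity) as total_quantity,
       AVG(value) as avg_value
FROM inventory
GROUP BY warehouse

Result:
  WH-Central: 1 records, 3808 total quantity, 387.93 avg value
  WH-East: 4 records, 13427 total quantity, 190.64 avg value
  WH-North: 2 records, 12070 total quantity, 245.26 avg value
  WH-South: 2 records, 9202 total quantity, 411.00 avg value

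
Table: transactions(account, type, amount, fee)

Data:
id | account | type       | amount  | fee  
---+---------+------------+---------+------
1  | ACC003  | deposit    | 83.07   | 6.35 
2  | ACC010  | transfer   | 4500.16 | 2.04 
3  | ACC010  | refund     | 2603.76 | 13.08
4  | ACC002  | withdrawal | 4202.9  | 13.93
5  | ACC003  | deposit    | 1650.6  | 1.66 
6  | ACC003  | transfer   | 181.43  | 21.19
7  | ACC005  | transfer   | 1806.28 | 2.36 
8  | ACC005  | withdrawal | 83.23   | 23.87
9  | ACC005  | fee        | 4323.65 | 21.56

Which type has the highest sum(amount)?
SELECT type, SUM(amount) as val
FROM transactions
GROUP BY type
ORDER BY val DESC
LIMIT 1

Result: transfer with sum(amount) = 6487.87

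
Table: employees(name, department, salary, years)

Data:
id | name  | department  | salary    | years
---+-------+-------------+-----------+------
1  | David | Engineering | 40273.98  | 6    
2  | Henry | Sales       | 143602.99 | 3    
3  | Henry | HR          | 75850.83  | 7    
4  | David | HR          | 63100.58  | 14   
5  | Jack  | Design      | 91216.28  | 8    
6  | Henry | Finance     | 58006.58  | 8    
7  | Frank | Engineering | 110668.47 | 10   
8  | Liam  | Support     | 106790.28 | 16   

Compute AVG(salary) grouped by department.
SELECT department, AVG(salary) as result
FROM employees
GROUP BY department

Result:
  Design: 91216.28
  Engineering: 75471.23
  Finance: 58006.58
  HR: 69475.71
  Sales: 143602.99
  Support: 106790.28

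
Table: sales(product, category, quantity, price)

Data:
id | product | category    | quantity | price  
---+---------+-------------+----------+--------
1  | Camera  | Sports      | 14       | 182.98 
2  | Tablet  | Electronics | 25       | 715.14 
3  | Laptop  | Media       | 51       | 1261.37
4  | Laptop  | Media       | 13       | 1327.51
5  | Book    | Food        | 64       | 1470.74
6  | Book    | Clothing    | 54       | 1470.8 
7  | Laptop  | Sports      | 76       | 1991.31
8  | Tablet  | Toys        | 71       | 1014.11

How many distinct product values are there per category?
SELECT category, COUNT(DISTINCT product)
FROM sales
GROUP BY category

Result:
  Clothing: 1 distinct
  Electronics: 1 distinct
  Food: 1 distinct
  Media: 1 distinct
  Sports: 2 distinct
  Toys: 1 distinct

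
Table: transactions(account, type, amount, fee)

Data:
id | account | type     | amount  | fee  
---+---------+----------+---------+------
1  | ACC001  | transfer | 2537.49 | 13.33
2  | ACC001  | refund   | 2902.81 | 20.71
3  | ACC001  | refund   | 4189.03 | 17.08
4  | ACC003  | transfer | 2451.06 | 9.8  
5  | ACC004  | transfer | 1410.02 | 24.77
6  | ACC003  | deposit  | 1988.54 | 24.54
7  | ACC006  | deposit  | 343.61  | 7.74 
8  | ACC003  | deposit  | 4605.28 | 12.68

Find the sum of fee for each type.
SELECT type, SUM(fee) as result
FROM transactions
GROUP BY type

Result:
  deposit: 44.96
  refund: 37.79
  transfer: 47.90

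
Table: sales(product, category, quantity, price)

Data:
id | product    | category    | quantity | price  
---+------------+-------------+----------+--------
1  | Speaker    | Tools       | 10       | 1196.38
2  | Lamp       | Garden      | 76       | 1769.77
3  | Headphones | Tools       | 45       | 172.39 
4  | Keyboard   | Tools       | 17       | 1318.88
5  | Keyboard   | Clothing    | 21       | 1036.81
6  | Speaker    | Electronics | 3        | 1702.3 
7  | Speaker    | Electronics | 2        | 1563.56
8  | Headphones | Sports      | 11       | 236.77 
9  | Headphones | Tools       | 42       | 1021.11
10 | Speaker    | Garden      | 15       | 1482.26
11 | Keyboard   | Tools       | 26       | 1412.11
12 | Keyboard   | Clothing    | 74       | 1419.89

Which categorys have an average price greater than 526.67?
SELECT category, AVG(price)
FROM sales
GROUP BY category
HAVING AVG(price) > 526.67

Result:
  Clothing: avg=1228.35
  Electronics: avg=1632.93
  Garden: avg=1626.02
  Tools: avg=1024.17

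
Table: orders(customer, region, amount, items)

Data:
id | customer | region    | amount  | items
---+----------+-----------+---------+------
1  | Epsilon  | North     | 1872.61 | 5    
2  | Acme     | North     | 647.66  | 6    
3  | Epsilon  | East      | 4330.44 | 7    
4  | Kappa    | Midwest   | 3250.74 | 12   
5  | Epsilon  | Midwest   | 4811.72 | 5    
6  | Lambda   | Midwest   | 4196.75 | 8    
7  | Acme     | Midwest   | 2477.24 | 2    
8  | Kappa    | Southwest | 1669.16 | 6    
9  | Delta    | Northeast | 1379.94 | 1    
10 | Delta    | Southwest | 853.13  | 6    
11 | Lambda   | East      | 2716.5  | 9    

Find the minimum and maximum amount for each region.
SELECT region, MIN(amount), MAX(amount)
FROM orders
GROUP BY region

Result:
  East: min=2716.50, max=4330.44
  Midwest: min=2477.24, max=4811.72
  North: min=647.66, max=1872.61
  Northeast: min=1379.94, max=1379.94
  Southwest: min=853.13, max=1669.16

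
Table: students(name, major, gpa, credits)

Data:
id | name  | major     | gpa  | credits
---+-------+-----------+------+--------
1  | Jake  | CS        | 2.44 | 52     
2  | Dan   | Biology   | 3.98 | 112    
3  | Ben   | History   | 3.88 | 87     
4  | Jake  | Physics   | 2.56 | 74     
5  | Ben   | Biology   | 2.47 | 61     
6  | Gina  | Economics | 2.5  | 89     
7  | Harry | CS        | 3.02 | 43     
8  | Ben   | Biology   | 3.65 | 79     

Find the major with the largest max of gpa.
SELECT major, MAX(gpa) as val
FROM students
GROUP BY major
ORDER BY val DESC
LIMIT 1

Result: Biology with max(gpa) = 3.98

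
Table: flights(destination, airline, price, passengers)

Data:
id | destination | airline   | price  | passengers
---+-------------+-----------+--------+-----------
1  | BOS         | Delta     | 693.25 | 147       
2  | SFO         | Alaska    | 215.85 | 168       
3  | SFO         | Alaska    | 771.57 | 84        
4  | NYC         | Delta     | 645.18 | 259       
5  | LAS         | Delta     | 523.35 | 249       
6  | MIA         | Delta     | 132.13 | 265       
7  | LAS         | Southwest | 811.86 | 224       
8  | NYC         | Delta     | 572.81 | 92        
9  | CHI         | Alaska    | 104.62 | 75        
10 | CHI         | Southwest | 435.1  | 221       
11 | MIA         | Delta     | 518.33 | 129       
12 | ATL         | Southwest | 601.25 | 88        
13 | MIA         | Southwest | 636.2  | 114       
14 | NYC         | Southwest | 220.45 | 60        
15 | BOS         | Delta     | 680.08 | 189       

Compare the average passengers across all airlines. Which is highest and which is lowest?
SELECT airline, AVG(passengers)
FROM flights
GROUP BY airline
ORDER BY AVG(passengers)

All groups:
  Alaska: 109.00
  Southwest: 141.40
  Delta: 190.00

Highest: Delta (190.00)
Lowest: Alaska (109.00)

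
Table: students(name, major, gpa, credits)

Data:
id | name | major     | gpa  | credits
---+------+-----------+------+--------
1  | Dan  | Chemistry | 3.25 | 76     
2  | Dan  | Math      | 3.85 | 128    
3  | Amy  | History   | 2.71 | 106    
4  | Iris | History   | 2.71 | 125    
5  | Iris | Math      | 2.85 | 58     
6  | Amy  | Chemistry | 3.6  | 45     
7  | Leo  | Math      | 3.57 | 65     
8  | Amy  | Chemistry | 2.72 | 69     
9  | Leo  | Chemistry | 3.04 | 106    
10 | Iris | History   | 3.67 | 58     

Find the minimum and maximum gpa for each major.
SELECT major, MIN(gpa), MAX(gpa)
FROM students
GROUP BY major

Result:
  Chemistry: min=2.72, max=3.60
  History: min=2.71, max=3.67
  Math: min=2.85, max=3.85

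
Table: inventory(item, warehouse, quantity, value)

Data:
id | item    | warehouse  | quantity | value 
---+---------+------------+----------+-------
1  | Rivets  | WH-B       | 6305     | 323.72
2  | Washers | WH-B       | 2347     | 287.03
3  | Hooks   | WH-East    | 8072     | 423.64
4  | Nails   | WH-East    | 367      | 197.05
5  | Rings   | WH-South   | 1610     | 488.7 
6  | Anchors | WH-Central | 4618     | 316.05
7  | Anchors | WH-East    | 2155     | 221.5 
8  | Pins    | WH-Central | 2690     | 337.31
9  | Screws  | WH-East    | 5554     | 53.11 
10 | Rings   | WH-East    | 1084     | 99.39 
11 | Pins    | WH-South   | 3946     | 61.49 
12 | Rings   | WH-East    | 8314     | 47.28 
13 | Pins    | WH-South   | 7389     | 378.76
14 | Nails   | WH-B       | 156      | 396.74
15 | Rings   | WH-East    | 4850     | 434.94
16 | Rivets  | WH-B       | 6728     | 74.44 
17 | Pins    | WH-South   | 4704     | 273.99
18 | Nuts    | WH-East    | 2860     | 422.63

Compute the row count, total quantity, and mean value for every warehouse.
SELECT warehouse,
       COUNT(*) as cnt,
       SUM(quantity) as total_quantity,
       AVG(value) as avg_value
FROM inventory
GROUP BY warehouse

Result:
  WH-B: 4 records, 15536 total quantity, 270.48 avg value
  WH-Central: 2 records, 7308 total quantity, 326.68 avg value
  WH-East: 8 records, 33256 total quantity, 237.44 avg value
  WH-South: 4 records, 17649 total quantity, 300.74 avg value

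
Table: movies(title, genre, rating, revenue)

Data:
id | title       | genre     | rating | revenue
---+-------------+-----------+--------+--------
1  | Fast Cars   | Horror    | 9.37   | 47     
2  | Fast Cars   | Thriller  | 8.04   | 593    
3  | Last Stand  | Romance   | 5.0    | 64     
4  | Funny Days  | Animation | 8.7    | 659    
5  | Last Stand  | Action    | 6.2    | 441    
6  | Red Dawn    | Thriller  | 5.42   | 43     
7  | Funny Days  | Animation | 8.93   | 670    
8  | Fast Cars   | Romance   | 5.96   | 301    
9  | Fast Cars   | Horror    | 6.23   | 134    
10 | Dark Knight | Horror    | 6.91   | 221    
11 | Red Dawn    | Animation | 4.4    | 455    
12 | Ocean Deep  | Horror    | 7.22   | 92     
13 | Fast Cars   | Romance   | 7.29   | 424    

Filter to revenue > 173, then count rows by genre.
SELECT genre, COUNT(*)
FROM movies
WHERE revenue > 173
GROUP BY genre

Note: WHERE filters rows before grouping.

Result:
  Action: 1
  Animation: 3
  Horror: 1
  Romance: 2
  Thriller: 1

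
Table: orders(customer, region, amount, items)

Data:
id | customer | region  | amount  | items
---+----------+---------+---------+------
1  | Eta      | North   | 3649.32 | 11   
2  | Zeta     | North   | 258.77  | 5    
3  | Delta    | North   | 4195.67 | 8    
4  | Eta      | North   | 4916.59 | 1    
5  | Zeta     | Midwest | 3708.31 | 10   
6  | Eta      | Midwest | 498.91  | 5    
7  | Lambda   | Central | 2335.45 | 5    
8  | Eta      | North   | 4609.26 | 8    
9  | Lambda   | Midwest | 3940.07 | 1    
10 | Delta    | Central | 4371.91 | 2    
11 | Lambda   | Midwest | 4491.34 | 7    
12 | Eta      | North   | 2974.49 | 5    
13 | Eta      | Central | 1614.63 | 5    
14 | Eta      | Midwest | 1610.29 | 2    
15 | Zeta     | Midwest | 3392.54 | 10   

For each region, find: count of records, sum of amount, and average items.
SELECT region,
       COUNT(*) as cnt,
       SUM(amount) as total_amount,
       AVG(items) as avg_items
FROM orders
GROUP BY region

Result:
  Central: 3 records, 8321.99 total amount, 4.00 avg items
  Midwest: 6 records, 17641.46 total amount, 5.83 avg items
  North: 6 records, 20604.10 total amount, 6.33 avg items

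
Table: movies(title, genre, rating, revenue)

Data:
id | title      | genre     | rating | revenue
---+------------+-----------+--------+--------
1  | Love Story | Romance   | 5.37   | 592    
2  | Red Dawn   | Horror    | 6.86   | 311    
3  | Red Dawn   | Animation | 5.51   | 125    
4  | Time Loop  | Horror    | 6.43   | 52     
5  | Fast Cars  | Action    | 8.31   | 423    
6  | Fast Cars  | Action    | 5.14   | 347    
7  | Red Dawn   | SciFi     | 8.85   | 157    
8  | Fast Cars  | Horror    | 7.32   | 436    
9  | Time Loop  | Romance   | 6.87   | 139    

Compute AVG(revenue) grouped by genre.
SELECT genre, AVG(revenue) as result
FROM movies
GROUP BY genre

Result:
  Action: 385.00
  Animation: 125.00
  Horror: 266.33
  Romance: 365.50
  SciFi: 157.00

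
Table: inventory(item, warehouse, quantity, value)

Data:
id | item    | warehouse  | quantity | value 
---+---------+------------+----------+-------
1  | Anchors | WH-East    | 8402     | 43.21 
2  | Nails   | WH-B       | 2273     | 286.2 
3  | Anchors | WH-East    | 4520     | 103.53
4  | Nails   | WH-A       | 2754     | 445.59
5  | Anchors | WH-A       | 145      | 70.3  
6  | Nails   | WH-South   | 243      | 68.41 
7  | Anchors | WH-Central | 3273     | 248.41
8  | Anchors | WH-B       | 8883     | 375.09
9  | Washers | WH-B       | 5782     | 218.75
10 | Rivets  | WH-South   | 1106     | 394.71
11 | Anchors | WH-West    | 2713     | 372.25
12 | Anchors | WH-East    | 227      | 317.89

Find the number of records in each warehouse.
SELECT warehouse, COUNT(*) as count
FROM inventory
GROUP BY warehouse

Result:
  WH-A: 2
  WH-B: 3
  WH-Central: 1
  WH-East: 3
  WH-South: 2
  WH-West: 1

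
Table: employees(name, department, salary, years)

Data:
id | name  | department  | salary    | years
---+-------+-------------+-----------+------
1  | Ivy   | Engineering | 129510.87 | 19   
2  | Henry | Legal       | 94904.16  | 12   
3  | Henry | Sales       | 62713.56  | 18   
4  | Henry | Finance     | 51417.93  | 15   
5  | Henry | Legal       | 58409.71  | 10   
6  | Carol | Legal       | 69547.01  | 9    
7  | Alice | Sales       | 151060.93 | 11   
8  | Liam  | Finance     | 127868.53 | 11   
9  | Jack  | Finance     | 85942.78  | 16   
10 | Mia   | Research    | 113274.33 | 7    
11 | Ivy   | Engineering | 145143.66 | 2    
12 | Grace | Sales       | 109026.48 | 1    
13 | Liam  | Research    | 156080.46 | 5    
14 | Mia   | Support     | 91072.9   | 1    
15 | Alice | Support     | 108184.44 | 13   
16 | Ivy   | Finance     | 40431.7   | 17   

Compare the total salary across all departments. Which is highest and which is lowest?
SELECT department, SUM(salary)
FROM employees
GROUP BY department
ORDER BY SUM(salary)

All groups:
  Support: 199257.34
  Legal: 222860.88
  Research: 269354.79
  Engineering: 274654.53
  Finance: 305660.94
  Sales: 322800.97

Highest: Sales (322800.97)
Lowest: Support (199257.34)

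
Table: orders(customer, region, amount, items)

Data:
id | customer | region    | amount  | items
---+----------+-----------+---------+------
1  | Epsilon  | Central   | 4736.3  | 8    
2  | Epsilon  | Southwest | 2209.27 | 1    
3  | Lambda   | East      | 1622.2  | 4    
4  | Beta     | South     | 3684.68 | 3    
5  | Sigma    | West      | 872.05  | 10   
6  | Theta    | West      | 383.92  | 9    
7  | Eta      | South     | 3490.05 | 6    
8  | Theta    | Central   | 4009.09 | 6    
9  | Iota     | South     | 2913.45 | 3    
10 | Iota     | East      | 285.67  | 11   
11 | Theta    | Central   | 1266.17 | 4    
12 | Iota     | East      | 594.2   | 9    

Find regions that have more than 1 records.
SELECT region, COUNT(*) as cnt
FROM orders
GROUP BY region
HAVING COUNT(*) > 1

Result:
  Central: 3
  East: 3
  South: 3
  West: 2

Note: HAVING filters groups after aggregation, WHERE filters rows before.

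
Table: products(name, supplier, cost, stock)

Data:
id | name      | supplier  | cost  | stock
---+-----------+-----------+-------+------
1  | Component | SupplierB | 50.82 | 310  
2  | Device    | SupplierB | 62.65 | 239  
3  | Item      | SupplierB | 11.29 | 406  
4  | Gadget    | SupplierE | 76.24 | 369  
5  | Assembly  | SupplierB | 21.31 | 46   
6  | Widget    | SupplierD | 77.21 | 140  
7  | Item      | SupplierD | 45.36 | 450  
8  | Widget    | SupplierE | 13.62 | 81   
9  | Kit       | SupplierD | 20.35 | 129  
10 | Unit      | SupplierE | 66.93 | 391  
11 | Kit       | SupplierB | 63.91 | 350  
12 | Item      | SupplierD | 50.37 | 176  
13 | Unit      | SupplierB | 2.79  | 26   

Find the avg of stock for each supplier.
SELECT supplier, AVG(stock) as result
FROM products
GROUP BY supplier

Result:
  SupplierB: 229.50
  SupplierD: 223.75
  SupplierE: 280.33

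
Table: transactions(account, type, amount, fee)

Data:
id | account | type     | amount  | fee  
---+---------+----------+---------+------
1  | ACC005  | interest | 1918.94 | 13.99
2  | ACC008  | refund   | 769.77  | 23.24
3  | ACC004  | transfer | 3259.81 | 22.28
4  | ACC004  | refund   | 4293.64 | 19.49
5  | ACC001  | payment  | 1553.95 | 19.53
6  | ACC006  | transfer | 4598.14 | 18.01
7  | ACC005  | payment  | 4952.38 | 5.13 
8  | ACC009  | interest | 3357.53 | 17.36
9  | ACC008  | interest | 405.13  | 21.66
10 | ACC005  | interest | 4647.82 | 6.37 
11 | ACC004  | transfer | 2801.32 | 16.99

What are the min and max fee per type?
SELECT type, MIN(fee), MAX(fee)
FROM transactions
GROUP BY type

Result:
  interest: min=6.37, max=21.66
  payment: min=5.13, max=19.53
  refund: min=19.49, max=23.24
  transfer: min=16.99, max=22.28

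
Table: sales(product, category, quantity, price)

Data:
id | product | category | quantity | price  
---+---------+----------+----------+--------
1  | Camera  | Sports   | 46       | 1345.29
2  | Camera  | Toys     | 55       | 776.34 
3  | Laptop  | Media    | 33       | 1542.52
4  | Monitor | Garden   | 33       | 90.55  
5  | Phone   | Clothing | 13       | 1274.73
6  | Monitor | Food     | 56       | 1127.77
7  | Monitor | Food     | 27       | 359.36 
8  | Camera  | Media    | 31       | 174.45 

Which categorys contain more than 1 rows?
SELECT category, COUNT(*) as cnt
FROM sales
GROUP BY category
HAVING COUNT(*) > 1

Result:
  Food: 2
  Media: 2

Note: HAVING filters groups after aggregation, WHERE filters rows before.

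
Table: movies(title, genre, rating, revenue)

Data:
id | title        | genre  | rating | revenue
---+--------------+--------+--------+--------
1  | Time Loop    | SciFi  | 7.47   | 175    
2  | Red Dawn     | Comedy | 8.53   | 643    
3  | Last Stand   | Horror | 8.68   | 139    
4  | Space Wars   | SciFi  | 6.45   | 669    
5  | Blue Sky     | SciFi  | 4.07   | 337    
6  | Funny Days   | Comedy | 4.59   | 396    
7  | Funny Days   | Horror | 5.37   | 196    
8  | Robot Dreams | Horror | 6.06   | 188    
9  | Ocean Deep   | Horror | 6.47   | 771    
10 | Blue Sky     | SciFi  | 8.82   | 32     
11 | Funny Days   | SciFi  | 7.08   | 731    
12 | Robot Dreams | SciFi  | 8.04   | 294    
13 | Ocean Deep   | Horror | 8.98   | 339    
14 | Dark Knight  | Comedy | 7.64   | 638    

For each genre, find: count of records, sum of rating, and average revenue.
SELECT genre,
       COUNT(*) as cnt,
       SUM(rating) as total_rating,
       AVG(revenue) as avg_revenue
FROM movies
GROUP BY genre

Result:
  Comedy: 3 records, 20.76 total rating, 559.00 avg revenue
  Horror: 5 records, 35.56 total rating, 326.60 avg revenue
  SciFi: 6 records, 41.93 total rating, 373.00 avg revenue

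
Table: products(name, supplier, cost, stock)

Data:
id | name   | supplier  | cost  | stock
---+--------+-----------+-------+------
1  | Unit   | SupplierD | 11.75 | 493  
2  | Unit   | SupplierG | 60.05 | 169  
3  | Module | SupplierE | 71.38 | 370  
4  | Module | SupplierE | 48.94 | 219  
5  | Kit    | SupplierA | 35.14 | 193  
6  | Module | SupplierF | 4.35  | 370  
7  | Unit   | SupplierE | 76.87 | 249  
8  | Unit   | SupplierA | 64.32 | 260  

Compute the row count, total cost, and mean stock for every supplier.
SELECT supplier,
       COUNT(*) as cnt,
       SUM(cost) as total_cost,
       AVG(stock) as avg_stock
FROM products
GROUP BY supplier

Result:
  SupplierA: 2 records, 99.46 total cost, 226.50 avg stock
  SupplierD: 1 records, 11.75 total cost, 493.00 avg stock
  SupplierE: 3 records, 197.19 total cost, 279.33 avg stock
  SupplierF: 1 records, 4.35 total cost, 370.00 avg stock
  SupplierG: 1 records, 60.05 total cost, 169.00 avg stock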